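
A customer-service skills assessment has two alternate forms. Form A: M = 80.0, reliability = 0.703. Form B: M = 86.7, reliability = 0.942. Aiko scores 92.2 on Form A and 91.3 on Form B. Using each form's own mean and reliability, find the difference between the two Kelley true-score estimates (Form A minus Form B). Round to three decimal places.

-2.457

T̂_A = 0.703(92.2) + 0.297(80.0) = 88.57660
T̂_B = 0.942(91.3) + 0.058(86.7) = 91.03320
T̂_A − T̂_B = -2.45660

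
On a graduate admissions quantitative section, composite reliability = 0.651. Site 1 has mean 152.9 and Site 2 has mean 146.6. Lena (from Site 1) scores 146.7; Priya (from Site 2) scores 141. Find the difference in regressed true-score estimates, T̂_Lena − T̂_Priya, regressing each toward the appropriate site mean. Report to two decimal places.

5.91

T̂_Lena = 0.651(146.7) + 0.349(152.9) = 148.8638
T̂_Priya = 0.651(141) + 0.349(146.6) = 142.9544
Difference = 148.8638 − 142.9544 = 5.9094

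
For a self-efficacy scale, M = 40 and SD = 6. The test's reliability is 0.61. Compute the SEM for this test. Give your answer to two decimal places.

SEM = SD · √(1 − ρ) = 6 × √0.39 = 6 × 0.6245 = 3.747

3.75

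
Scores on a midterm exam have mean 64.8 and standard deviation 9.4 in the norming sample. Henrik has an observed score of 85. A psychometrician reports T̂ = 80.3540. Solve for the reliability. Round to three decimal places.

T̂ = ρX + (1 − ρ)μ  ⇒  T̂ − μ = ρ(X − μ)
ρ = (T̂ − μ)/(X − μ) = (80.3540 − 64.8) / (85 − 64.8) = 15.5540 / 20.2 = 0.77000

0.770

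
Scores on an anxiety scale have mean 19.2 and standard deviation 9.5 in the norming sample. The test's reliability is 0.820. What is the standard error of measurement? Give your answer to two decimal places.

SEM = SD · √(1 − ρ) = 9.5 × √0.180 = 9.5 × 0.4243 = 4.031

4.03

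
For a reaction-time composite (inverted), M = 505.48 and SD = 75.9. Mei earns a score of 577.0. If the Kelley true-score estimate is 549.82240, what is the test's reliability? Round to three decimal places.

0.620

T̂ = ρX + (1 − ρ)μ  ⇒  T̂ − μ = ρ(X − μ)
ρ = (T̂ − μ)/(X − μ) = (549.82240 − 505.48) / (577.0 − 505.48) = 44.34240 / 71.52 = 0.62000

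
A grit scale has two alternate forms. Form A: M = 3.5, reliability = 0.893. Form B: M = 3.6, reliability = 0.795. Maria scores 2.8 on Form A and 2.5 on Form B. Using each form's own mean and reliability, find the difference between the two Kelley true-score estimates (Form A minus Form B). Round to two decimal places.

T̂_A = 0.893(2.8) + 0.107(3.5) = 2.8749
T̂_B = 0.795(2.5) + 0.205(3.6) = 2.7255
T̂_A − T̂_B = 0.1494

0.15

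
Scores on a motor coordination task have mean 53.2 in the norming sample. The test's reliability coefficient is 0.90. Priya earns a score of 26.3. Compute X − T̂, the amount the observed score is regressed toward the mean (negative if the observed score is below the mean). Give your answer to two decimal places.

Regress the observed score toward the mean by the unreliability: T̂ = 0.90·26.3 + 0.10·53.2 = 23.670 + 5.320 = 28.9900.
X − T̂ = 26.3 − 28.990 = -2.690 → -2.69

-2.69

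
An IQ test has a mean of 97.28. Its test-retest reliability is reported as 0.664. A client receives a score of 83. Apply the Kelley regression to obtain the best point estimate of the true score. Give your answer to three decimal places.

87.798

T̂ = 0.664(83) + 0.336(97.28) = 55.112 + 32.68608 = 87.7981 → 87.798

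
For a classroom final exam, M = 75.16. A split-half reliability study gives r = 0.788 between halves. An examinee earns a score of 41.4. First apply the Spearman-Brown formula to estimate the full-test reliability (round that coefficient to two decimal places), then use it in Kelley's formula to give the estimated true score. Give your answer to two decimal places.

45.45

Spearman-Brown: ρ = 2r/(1 + r) = 2(0.788)/(1 + 0.788) = 1.5760/1.788 = 0.8814 → 0.88
T̂ = ρX + (1 − ρ)μ
  = 0.88 × 41.4 + 0.12 × 75.16
  = 36.432 + 9.0192
  = 45.451
  ≈ 45.45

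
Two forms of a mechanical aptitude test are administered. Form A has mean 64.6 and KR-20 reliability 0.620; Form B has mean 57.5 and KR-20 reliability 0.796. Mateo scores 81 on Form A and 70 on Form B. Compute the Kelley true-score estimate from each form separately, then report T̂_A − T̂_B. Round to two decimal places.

T̂_A = 0.620(81) + 0.380(64.6) = 74.7680
T̂_B = 0.796(70) + 0.204(57.5) = 67.4500
T̂_A − T̂_B = 7.3180

7.32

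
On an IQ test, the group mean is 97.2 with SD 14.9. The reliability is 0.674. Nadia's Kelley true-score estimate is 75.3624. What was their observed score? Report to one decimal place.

64.8

T̂ = ρX + (1 − ρ)μ  ⇒  X = (T̂ − (1 − ρ)μ) / ρ
X = (75.3624 − 0.326 × 97.2) / 0.674 = (75.3624 − 31.6872) / 0.674 = 43.6752 / 0.674 = 64.800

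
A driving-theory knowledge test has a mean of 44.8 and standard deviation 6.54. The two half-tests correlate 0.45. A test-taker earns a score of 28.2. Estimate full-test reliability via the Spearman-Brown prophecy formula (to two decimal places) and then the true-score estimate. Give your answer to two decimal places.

Spearman-Brown: ρ = 2r/(1 + r) = 2(0.45)/(1 + 0.45) = 0.900/1.45 = 0.6207 → 0.62
T̂ = ρX + (1 − ρ)μ
  = 0.62 × 28.2 + 0.38 × 44.8
  = 17.484 + 17.024
  = 34.508
  ≈ 34.51

34.51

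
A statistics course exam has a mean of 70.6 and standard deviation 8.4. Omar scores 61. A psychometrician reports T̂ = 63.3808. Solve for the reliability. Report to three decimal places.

T̂ = ρX + (1 − ρ)μ  ⇒  T̂ − μ = ρ(X − μ)
ρ = (T̂ − μ)/(X − μ) = (63.3808 − 70.6) / (61 − 70.6) = -7.2192 / -9.6 = 0.75200

0.752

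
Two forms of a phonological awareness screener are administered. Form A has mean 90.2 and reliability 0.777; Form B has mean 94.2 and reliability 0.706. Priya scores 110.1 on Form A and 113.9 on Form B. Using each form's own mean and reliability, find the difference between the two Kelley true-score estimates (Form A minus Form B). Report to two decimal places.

T̂_A = 0.777(110.1) + 0.223(90.2) = 105.6623
T̂_B = 0.706(113.9) + 0.294(94.2) = 108.1082
T̂_A − T̂_B = -2.4459

-2.45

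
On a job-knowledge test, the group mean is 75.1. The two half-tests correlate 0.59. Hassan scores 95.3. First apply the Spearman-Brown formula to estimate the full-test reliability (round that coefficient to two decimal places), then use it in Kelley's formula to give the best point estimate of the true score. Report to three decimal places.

90.048

Spearman-Brown: ρ = 2r/(1 + r) = 2(0.59)/(1 + 0.59) = 1.180/1.59 = 0.7421 → 0.74
Weight the observed score by reliability and the mean by (1 − reliability): T̂ = 0.74·95.3 + 0.26·75.1 = 70.522 + 19.526 = 90.0480.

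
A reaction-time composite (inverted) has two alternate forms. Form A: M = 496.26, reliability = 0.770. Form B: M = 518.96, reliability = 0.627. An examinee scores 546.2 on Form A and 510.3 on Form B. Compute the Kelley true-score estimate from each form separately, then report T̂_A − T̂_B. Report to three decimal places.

T̂_A = 0.770(546.2) + 0.230(496.26) = 534.71380
T̂_B = 0.627(510.3) + 0.373(518.96) = 513.53018
T̂_A − T̂_B = 21.18362

21.184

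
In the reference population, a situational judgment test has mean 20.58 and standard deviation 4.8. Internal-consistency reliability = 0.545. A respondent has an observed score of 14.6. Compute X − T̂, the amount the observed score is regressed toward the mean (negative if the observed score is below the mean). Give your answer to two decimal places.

-2.72

Weight the observed score by reliability and the mean by (1 − reliability): T̂ = 0.545·14.6 + 0.455·20.58 = 7.9570 + 9.36390 = 17.3209.
X − T̂ = 14.6 − 17.321 = -2.721 → -2.72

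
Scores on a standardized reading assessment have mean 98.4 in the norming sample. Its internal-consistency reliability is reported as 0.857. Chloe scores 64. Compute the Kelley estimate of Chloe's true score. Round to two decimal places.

T̂ = 0.857(64) + 0.143(98.4) = 54.848 + 14.0712 = 68.919 → 68.92

68.92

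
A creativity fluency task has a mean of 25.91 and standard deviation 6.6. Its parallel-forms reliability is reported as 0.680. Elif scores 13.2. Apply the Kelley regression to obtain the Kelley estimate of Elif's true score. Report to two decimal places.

17.27

Weight the observed score by reliability and the mean by (1 − reliability): T̂ = 0.680·13.2 + 0.320·25.91 = 8.9760 + 8.29120 = 17.267.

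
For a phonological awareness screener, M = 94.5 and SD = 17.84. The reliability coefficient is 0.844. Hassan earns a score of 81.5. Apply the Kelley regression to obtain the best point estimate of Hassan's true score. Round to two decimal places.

83.53

T̂ = ρX + (1 − ρ)μ
  = 0.844 × 81.5 + 0.156 × 94.5
  = 68.7860 + 14.7420
  = 83.528
  ≈ 83.53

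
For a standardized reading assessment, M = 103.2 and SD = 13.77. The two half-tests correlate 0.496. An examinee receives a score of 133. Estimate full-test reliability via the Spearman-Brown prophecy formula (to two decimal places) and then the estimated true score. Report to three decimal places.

Spearman-Brown: ρ = 2r/(1 + r) = 2(0.496)/(1 + 0.496) = 0.9920/1.496 = 0.6631 → 0.66
T̂ = 0.66(133) + 0.34(103.2) = 87.78 + 35.088 = 122.8680 → 122.868

122.868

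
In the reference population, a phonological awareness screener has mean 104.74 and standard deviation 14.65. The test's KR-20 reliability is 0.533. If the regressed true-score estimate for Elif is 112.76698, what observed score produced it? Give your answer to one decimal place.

119.8

T̂ = ρX + (1 − ρ)μ  ⇒  X = (T̂ − (1 − ρ)μ) / ρ
X = (112.76698 − 0.467 × 104.74) / 0.533 = (112.76698 − 48.91358) / 0.533 = 63.85340 / 0.533 = 119.800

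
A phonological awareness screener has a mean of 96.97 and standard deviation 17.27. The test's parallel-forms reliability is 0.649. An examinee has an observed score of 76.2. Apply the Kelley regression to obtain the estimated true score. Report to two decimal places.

83.49

T̂ = 0.649(76.2) + 0.351(96.97) = 49.4538 + 34.03647 = 83.490 → 83.49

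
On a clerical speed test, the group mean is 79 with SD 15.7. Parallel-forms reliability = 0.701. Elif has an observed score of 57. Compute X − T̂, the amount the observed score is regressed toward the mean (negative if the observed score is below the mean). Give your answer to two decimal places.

-6.58

T̂ = ρX + (1 − ρ)μ
  = 0.701 × 57 + 0.299 × 79
  = 39.957 + 23.621
  = 63.5780
  ≈ 63.578
X − T̂ = 57 − 63.578 = -6.578 → -6.58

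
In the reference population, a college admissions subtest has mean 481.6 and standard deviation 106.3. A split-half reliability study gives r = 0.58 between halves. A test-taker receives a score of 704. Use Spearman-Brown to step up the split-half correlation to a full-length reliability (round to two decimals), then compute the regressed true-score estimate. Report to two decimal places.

643.95

Spearman-Brown: ρ = 2r/(1 + r) = 2(0.58)/(1 + 0.58) = 1.160/1.58 = 0.7342 → 0.73
Kelley's formula gives T̂ = 0.73·704 + 0.27·481.6 = 513.92 + 130.032 = 643.952.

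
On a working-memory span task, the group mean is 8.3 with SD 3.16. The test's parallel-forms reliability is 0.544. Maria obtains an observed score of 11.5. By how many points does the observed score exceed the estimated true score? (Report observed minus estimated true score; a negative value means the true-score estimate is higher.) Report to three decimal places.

T̂ = ρX + (1 − ρ)μ
  = 0.544 × 11.5 + 0.456 × 8.3
  = 6.2560 + 3.7848
  = 10.04080
  ≈ 10.0408
X − T̂ = 11.5 − 10.0408 = 1.4592 → 1.459

1.459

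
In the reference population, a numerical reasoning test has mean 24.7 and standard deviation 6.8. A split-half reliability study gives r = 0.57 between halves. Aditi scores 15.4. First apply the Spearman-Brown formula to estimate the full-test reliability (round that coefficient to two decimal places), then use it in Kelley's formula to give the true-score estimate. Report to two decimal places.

Spearman-Brown: ρ = 2r/(1 + r) = 2(0.57)/(1 + 0.57) = 1.140/1.57 = 0.7261 → 0.73
Regress the observed score toward the mean by the unreliability: T̂ = 0.73·15.4 + 0.27·24.7 = 11.242 + 6.669 = 17.911.

17.91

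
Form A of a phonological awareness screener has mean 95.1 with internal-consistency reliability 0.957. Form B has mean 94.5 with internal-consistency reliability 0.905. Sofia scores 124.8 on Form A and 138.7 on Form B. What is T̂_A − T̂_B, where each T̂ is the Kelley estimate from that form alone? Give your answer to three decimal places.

T̂_A = 0.957(124.8) + 0.043(95.1) = 123.52290
T̂_B = 0.905(138.7) + 0.095(94.5) = 134.50100
T̂_A − T̂_B = -10.97810

-10.978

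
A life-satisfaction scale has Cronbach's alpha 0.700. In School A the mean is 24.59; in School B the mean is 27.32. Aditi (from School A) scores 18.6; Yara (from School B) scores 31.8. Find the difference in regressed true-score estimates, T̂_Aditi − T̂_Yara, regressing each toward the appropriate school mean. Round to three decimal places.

-10.059

T̂_Aditi = 0.700(18.6) + 0.300(24.59) = 20.39700
T̂_Yara = 0.700(31.8) + 0.300(27.32) = 30.45600
Difference = 20.39700 − 30.45600 = -10.05900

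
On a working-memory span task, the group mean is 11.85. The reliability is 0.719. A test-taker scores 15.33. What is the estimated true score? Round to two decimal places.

14.35

T̂ = 0.719(15.33) + 0.281(11.85) = 11.02227 + 3.32985 = 14.352 → 14.35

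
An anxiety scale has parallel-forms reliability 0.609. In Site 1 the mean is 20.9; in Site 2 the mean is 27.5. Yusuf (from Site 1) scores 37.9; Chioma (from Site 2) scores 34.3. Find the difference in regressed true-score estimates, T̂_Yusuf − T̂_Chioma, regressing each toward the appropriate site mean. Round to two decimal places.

T̂_Yusuf = 0.609(37.9) + 0.391(20.9) = 31.2530
T̂_Chioma = 0.609(34.3) + 0.391(27.5) = 31.6412
Difference = 31.2530 − 31.6412 = -0.3882

-0.39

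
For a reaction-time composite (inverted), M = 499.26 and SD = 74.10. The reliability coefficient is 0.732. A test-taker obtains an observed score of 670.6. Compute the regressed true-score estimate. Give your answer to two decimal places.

624.68

T̂ = 0.732(670.6) + 0.268(499.26) = 490.8792 + 133.80168 = 624.681 → 624.68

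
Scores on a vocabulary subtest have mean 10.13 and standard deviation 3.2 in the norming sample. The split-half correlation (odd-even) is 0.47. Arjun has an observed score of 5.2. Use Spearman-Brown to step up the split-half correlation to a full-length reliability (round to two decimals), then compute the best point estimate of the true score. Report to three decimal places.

Spearman-Brown: ρ = 2r/(1 + r) = 2(0.47)/(1 + 0.47) = 0.940/1.47 = 0.6395 → 0.64
Regress the observed score toward the mean by the unreliability: T̂ = 0.64·5.2 + 0.36·10.13 = 3.328 + 3.6468 = 6.9748.

6.975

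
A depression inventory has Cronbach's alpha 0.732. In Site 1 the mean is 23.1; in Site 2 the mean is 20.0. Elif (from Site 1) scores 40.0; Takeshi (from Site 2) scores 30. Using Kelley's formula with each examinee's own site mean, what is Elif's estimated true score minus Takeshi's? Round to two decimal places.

T̂_Elif = 0.732(40.0) + 0.268(23.1) = 35.4708
T̂_Takeshi = 0.732(30) + 0.268(20.0) = 27.3200
Difference = 35.4708 − 27.3200 = 8.1508

8.15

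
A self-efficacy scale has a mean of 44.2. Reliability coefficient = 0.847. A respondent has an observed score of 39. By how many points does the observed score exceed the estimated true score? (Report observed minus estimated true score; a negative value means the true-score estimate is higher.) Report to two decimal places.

T̂ = ρX + (1 − ρ)μ
  = 0.847 × 39 + 0.153 × 44.2
  = 33.033 + 6.7626
  = 39.7956
  ≈ 39.796
X − T̂ = 39 − 39.796 = -0.796 → -0.80

-0.80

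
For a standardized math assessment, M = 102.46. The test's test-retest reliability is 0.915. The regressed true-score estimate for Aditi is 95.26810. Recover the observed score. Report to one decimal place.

T̂ = ρX + (1 − ρ)μ  ⇒  X = (T̂ − (1 − ρ)μ) / ρ
X = (95.26810 − 0.085 × 102.46) / 0.915 = (95.26810 − 8.70910) / 0.915 = 86.55900 / 0.915 = 94.600

94.6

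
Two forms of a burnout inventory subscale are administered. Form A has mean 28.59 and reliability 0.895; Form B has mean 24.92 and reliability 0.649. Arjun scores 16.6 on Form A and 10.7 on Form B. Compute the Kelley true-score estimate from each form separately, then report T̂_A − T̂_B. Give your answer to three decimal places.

T̂_A = 0.895(16.6) + 0.105(28.59) = 17.85895
T̂_B = 0.649(10.7) + 0.351(24.92) = 15.69122
T̂_A − T̂_B = 2.16773

2.168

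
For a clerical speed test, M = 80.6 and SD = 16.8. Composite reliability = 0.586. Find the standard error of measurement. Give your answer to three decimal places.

SEM = SD · √(1 − ρ) = 16.8 × √0.414 = 16.8 × 0.6434 = 10.8096

10.810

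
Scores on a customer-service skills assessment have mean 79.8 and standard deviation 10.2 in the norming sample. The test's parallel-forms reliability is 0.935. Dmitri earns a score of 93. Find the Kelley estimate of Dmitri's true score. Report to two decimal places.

T̂ = 0.935(93) + 0.065(79.8) = 86.955 + 5.1870 = 92.142 → 92.14

92.14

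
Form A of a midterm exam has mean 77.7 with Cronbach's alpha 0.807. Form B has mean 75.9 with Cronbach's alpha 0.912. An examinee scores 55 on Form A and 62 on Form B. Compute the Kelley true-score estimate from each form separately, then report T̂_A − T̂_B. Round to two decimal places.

-3.84

T̂_A = 0.807(55) + 0.193(77.7) = 59.3811
T̂_B = 0.912(62) + 0.088(75.9) = 63.2232
T̂_A − T̂_B = -3.8421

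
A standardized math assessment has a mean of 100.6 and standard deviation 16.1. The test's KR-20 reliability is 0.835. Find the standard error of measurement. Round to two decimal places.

6.54

SEM = SD · √(1 − ρ) = 16.1 × √0.165 = 16.1 × 0.4062 = 6.540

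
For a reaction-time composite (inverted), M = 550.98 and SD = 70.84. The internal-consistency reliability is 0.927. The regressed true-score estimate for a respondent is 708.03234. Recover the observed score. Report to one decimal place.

720.4

T̂ = ρX + (1 − ρ)μ  ⇒  X = (T̂ − (1 − ρ)μ) / ρ
X = (708.03234 − 0.073 × 550.98) / 0.927 = (708.03234 − 40.22154) / 0.927 = 667.81080 / 0.927 = 720.400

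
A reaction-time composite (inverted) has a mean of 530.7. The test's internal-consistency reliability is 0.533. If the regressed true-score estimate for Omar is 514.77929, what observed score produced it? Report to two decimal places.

500.83

T̂ = ρX + (1 − ρ)μ  ⇒  X = (T̂ − (1 − ρ)μ) / ρ
X = (514.77929 − 0.467 × 530.7) / 0.533 = (514.77929 − 247.8369) / 0.533 = 266.94239 / 0.533 = 500.8300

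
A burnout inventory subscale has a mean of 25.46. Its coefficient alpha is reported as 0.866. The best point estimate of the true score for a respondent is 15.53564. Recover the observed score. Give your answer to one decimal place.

14.0

T̂ = ρX + (1 − ρ)μ  ⇒  X = (T̂ − (1 − ρ)μ) / ρ
X = (15.53564 − 0.134 × 25.46) / 0.866 = (15.53564 − 3.41164) / 0.866 = 12.12400 / 0.866 = 14.000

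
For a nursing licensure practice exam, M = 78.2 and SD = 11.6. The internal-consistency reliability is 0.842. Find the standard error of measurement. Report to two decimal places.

4.61

SEM = SD · √(1 − ρ) = 11.6 × √0.158 = 11.6 × 0.3975 = 4.611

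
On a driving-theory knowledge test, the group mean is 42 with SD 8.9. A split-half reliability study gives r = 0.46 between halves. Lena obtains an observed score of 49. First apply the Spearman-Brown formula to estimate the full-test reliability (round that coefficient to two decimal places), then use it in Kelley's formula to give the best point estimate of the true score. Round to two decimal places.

Spearman-Brown: ρ = 2r/(1 + r) = 2(0.46)/(1 + 0.46) = 0.920/1.46 = 0.6301 → 0.63
T̂ = 0.63(49) + 0.37(42) = 30.87 + 15.54 = 46.410 → 46.41

46.41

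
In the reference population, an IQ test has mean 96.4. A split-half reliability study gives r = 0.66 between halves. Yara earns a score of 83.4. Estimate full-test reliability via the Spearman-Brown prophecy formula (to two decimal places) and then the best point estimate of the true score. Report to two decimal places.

86.00

Spearman-Brown: ρ = 2r/(1 + r) = 2(0.66)/(1 + 0.66) = 1.320/1.66 = 0.7952 → 0.80
Kelley's formula gives T̂ = 0.80·83.4 + 0.20·96.4 = 66.720 + 19.280 = 86.000.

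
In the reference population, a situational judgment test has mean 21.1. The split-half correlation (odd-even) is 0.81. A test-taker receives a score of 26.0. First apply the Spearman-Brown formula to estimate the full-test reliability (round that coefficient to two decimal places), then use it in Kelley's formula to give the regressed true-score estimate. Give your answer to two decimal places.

25.51

Spearman-Brown: ρ = 2r/(1 + r) = 2(0.81)/(1 + 0.81) = 1.620/1.81 = 0.8950 → 0.90
T̂ = 0.90(26.0) + 0.10(21.1) = 23.400 + 2.110 = 25.510 → 25.51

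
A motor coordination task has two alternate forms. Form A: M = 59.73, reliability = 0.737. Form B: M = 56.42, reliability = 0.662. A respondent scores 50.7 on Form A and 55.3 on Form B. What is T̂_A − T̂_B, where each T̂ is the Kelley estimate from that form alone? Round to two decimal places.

-2.60

T̂_A = 0.737(50.7) + 0.263(59.73) = 53.0749
T̂_B = 0.662(55.3) + 0.338(56.42) = 55.6786
T̂_A − T̂_B = -2.6037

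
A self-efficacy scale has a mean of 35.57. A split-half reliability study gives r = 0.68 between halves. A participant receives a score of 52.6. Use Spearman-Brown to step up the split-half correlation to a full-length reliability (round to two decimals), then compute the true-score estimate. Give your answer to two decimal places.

49.36

Spearman-Brown: ρ = 2r/(1 + r) = 2(0.68)/(1 + 0.68) = 1.360/1.68 = 0.8095 → 0.81
T̂ = ρX + (1 − ρ)μ
  = 0.81 × 52.6 + 0.19 × 35.57
  = 42.606 + 6.7583
  = 49.364
  ≈ 49.36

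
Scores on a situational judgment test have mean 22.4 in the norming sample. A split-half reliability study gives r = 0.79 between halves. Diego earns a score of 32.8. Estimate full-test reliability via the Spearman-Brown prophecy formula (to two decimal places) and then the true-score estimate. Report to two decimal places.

Spearman-Brown: ρ = 2r/(1 + r) = 2(0.79)/(1 + 0.79) = 1.580/1.79 = 0.8827 → 0.88
T̂ = ρX + (1 − ρ)μ
  = 0.88 × 32.8 + 0.12 × 22.4
  = 28.864 + 2.688
  = 31.552
  ≈ 31.55

31.55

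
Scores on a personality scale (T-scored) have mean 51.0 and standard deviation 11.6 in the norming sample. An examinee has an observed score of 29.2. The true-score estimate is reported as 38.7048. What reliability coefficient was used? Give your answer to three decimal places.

T̂ = ρX + (1 − ρ)μ  ⇒  T̂ − μ = ρ(X − μ)
ρ = (T̂ − μ)/(X − μ) = (38.7048 − 51.0) / (29.2 − 51.0) = -12.2952 / -21.8 = 0.56400

0.564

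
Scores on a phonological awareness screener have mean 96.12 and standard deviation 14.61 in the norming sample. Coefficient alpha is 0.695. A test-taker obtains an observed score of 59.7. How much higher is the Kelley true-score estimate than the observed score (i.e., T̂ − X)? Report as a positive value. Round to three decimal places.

11.108

T̂ = ρX + (1 − ρ)μ
  = 0.695 × 59.7 + 0.305 × 96.12
  = 41.4915 + 29.31660
  = 70.80810
  ≈ 70.8081
T̂ − X = 70.8081 − 59.7 = 11.1081 → 11.108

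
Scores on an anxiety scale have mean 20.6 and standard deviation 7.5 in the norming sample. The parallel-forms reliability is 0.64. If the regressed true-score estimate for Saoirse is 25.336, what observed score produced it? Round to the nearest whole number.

28

T̂ = ρX + (1 − ρ)μ  ⇒  X = (T̂ − (1 − ρ)μ) / ρ
X = (25.336 − 0.36 × 20.6) / 0.64 = (25.336 − 7.416) / 0.64 = 17.920 / 0.64 = 28.00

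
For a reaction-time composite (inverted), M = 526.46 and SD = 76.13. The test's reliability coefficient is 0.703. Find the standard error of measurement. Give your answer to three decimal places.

41.489

SEM = SD · √(1 − ρ) = 76.13 × √0.297 = 76.13 × 0.5450 = 41.4891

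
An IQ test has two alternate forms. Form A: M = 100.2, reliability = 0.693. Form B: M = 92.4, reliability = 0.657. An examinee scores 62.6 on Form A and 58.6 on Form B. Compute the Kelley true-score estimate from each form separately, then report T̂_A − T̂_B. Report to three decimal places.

T̂_A = 0.693(62.6) + 0.307(100.2) = 74.14320
T̂_B = 0.657(58.6) + 0.343(92.4) = 70.19340
T̂_A − T̂_B = 3.94980

3.950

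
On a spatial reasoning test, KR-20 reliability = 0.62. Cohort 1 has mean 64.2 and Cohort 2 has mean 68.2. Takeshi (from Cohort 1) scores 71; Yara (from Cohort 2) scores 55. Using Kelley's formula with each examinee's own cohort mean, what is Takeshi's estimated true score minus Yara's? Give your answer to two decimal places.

T̂_Takeshi = 0.62(71) + 0.38(64.2) = 68.4160
T̂_Yara = 0.62(55) + 0.38(68.2) = 60.0160
Difference = 68.4160 − 60.0160 = 8.4000

8.40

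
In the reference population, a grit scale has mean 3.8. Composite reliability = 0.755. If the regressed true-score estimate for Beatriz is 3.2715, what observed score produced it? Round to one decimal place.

T̂ = ρX + (1 − ρ)μ  ⇒  X = (T̂ − (1 − ρ)μ) / ρ
X = (3.2715 − 0.245 × 3.8) / 0.755 = (3.2715 − 0.9310) / 0.755 = 2.3405 / 0.755 = 3.100

3.1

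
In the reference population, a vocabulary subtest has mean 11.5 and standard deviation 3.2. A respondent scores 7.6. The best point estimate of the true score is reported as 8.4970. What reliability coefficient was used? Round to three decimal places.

0.770

T̂ = ρX + (1 − ρ)μ  ⇒  T̂ − μ = ρ(X − μ)
ρ = (T̂ − μ)/(X − μ) = (8.4970 − 11.5) / (7.6 − 11.5) = -3.0030 / -3.9 = 0.77000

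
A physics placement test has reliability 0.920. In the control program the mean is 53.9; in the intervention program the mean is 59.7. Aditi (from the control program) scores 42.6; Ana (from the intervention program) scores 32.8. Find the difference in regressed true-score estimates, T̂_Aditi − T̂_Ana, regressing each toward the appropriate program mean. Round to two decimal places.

T̂_Aditi = 0.920(42.6) + 0.080(53.9) = 43.5040
T̂_Ana = 0.920(32.8) + 0.080(59.7) = 34.9520
Difference = 43.5040 − 34.9520 = 8.5520

8.55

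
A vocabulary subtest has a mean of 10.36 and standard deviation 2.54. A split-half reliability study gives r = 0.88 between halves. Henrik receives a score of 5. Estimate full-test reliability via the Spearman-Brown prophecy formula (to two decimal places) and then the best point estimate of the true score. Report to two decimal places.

5.32

Spearman-Brown: ρ = 2r/(1 + r) = 2(0.88)/(1 + 0.88) = 1.760/1.88 = 0.9362 → 0.94
T̂ = 0.94(5) + 0.06(10.36) = 4.70 + 0.6216 = 5.322 → 5.32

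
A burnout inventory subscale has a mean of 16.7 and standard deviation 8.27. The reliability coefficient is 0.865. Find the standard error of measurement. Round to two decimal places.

3.04

SEM = SD · √(1 − ρ) = 8.27 × √0.135 = 8.27 × 0.3674 = 3.039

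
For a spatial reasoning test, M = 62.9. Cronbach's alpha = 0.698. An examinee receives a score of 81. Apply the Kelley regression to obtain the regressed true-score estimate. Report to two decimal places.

Regress the observed score toward the mean by the unreliability: T̂ = 0.698·81 + 0.302·62.9 = 56.538 + 18.9958 = 75.534.

75.53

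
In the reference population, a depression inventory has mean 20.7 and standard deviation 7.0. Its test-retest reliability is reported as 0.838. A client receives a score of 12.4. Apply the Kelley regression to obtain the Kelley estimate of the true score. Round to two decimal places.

T̂ = 0.838(12.4) + 0.162(20.7) = 10.3912 + 3.3534 = 13.745 → 13.74

13.74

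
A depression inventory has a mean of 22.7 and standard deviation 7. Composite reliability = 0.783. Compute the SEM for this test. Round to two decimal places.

3.26

SEM = SD · √(1 − ρ) = 7 × √0.217 = 7 × 0.4658 = 3.261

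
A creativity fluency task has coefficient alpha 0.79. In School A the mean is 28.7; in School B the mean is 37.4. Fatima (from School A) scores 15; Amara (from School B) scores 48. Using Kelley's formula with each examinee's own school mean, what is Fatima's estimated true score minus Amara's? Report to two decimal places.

T̂_Fatima = 0.79(15) + 0.21(28.7) = 17.8770
T̂_Amara = 0.79(48) + 0.21(37.4) = 45.7740
Difference = 17.8770 − 45.7740 = -27.8970

-27.90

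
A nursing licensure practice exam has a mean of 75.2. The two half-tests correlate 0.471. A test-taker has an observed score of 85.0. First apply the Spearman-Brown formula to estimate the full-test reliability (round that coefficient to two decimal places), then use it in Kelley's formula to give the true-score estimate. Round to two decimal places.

Spearman-Brown: ρ = 2r/(1 + r) = 2(0.471)/(1 + 0.471) = 0.9420/1.471 = 0.6404 → 0.64
T̂ = ρX + (1 − ρ)μ
  = 0.64 × 85.0 + 0.36 × 75.2
  = 54.400 + 27.072
  = 81.472
  ≈ 81.47

81.47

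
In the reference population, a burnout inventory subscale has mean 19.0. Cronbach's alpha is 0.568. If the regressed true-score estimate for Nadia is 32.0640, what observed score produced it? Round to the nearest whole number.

42

T̂ = ρX + (1 − ρ)μ  ⇒  X = (T̂ − (1 − ρ)μ) / ρ
X = (32.0640 − 0.432 × 19.0) / 0.568 = (32.0640 − 8.2080) / 0.568 = 23.8560 / 0.568 = 42.00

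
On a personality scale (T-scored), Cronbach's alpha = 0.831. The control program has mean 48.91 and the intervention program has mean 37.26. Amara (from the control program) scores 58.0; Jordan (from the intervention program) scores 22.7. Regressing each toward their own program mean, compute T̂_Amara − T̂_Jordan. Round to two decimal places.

T̂_Amara = 0.831(58.0) + 0.169(48.91) = 56.4638
T̂_Jordan = 0.831(22.7) + 0.169(37.26) = 25.1606
Difference = 56.4638 − 25.1606 = 31.3032

31.30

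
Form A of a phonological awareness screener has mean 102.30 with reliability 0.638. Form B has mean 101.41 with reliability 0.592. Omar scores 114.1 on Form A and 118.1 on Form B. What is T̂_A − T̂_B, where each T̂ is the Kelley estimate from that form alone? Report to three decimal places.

T̂_A = 0.638(114.1) + 0.362(102.30) = 109.82840
T̂_B = 0.592(118.1) + 0.408(101.41) = 111.29048
T̂_A − T̂_B = -1.46208

-1.462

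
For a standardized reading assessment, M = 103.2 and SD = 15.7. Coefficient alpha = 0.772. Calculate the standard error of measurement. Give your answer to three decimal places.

SEM = SD · √(1 − ρ) = 15.7 × √0.228 = 15.7 × 0.4775 = 7.4966

7.497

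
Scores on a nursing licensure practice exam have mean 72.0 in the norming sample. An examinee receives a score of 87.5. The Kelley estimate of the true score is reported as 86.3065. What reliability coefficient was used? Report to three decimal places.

0.923

T̂ = ρX + (1 − ρ)μ  ⇒  T̂ − μ = ρ(X − μ)
ρ = (T̂ − μ)/(X − μ) = (86.3065 − 72.0) / (87.5 − 72.0) = 14.3065 / 15.5 = 0.92300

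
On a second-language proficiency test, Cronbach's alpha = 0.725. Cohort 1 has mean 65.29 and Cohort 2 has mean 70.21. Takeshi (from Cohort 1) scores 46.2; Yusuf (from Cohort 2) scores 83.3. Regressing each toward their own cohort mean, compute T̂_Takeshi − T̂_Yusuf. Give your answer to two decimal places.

T̂_Takeshi = 0.725(46.2) + 0.275(65.29) = 51.4498
T̂_Yusuf = 0.725(83.3) + 0.275(70.21) = 79.7002
Difference = 51.4498 − 79.7002 = -28.2505

-28.25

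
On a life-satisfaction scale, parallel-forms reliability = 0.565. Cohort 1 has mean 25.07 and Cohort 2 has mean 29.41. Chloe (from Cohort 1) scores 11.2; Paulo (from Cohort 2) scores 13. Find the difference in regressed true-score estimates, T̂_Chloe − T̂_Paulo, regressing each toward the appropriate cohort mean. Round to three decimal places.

-2.905

T̂_Chloe = 0.565(11.2) + 0.435(25.07) = 17.23345
T̂_Paulo = 0.565(13) + 0.435(29.41) = 20.13835
Difference = 17.23345 − 20.13835 = -2.90490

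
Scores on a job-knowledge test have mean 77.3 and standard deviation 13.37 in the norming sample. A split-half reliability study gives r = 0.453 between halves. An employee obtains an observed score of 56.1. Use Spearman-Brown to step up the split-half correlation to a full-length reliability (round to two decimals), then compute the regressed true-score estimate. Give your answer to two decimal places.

Spearman-Brown: ρ = 2r/(1 + r) = 2(0.453)/(1 + 0.453) = 0.9060/1.453 = 0.6235 → 0.62
Weight the observed score by reliability and the mean by (1 − reliability): T̂ = 0.62·56.1 + 0.38·77.3 = 34.782 + 29.374 = 64.156.

64.16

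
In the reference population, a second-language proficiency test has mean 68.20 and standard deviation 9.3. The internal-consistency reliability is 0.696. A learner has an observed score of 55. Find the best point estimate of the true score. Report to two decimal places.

T̂ = 0.696(55) + 0.304(68.20) = 38.280 + 20.73280 = 59.013 → 59.01

59.01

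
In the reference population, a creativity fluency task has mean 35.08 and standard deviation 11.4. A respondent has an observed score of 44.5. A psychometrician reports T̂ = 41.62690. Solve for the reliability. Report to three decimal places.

T̂ = ρX + (1 − ρ)μ  ⇒  T̂ − μ = ρ(X − μ)
ρ = (T̂ − μ)/(X − μ) = (41.62690 − 35.08) / (44.5 − 35.08) = 6.54690 / 9.42 = 0.69500

0.695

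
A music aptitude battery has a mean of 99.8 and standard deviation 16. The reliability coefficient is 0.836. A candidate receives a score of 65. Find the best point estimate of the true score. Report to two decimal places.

70.71

Regress the observed score toward the mean by the unreliability: T̂ = 0.836·65 + 0.164·99.8 = 54.340 + 16.3672 = 70.707.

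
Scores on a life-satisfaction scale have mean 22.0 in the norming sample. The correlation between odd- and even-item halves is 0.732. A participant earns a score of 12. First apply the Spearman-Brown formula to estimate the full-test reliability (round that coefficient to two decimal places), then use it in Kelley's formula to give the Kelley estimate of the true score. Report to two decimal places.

13.50

Spearman-Brown: ρ = 2r/(1 + r) = 2(0.732)/(1 + 0.732) = 1.4640/1.732 = 0.8453 → 0.85
Kelley's formula gives T̂ = 0.85·12 + 0.15·22.0 = 10.20 + 3.300 = 13.500.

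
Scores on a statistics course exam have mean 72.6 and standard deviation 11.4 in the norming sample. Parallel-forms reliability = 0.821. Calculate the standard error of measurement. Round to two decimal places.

4.82

SEM = SD · √(1 − ρ) = 11.4 × √0.179 = 11.4 × 0.4231 = 4.823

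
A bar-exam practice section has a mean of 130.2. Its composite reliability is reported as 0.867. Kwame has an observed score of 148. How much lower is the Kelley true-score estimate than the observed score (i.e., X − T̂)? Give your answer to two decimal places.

2.37

Kelley's formula gives T̂ = 0.867·148 + 0.133·130.2 = 128.316 + 17.3166 = 145.6326.
X − T̂ = 148 − 145.633 = 2.367 → 2.37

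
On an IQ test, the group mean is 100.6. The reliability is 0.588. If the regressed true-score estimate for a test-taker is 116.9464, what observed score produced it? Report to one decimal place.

128.4

T̂ = ρX + (1 − ρ)μ  ⇒  X = (T̂ − (1 − ρ)μ) / ρ
X = (116.9464 − 0.412 × 100.6) / 0.588 = (116.9464 − 41.4472) / 0.588 = 75.4992 / 0.588 = 128.400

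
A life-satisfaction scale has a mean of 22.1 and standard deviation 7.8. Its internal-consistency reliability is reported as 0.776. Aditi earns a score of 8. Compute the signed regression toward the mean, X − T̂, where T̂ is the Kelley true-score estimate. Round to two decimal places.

T̂ = ρX + (1 − ρ)μ
  = 0.776 × 8 + 0.224 × 22.1
  = 6.208 + 4.9504
  = 11.1584
  ≈ 11.158
X − T̂ = 8 − 11.158 = -3.158 → -3.16

-3.16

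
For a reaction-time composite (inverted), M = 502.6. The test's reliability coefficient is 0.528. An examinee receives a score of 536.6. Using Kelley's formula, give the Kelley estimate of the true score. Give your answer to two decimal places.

520.55

Weight the observed score by reliability and the mean by (1 − reliability): T̂ = 0.528·536.6 + 0.472·502.6 = 283.3248 + 237.2272 = 520.552.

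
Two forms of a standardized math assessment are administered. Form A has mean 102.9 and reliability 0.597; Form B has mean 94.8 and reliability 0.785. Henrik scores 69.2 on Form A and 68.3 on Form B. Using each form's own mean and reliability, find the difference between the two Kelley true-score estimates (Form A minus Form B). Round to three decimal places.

T̂_A = 0.597(69.2) + 0.403(102.9) = 82.78110
T̂_B = 0.785(68.3) + 0.215(94.8) = 73.99750
T̂_A − T̂_B = 8.78360

8.784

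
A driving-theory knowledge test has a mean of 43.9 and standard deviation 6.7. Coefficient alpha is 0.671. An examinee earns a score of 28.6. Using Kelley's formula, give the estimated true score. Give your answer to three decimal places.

T̂ = ρX + (1 − ρ)μ
  = 0.671 × 28.6 + 0.329 × 43.9
  = 19.1906 + 14.4431
  = 33.6337
  ≈ 33.634

33.634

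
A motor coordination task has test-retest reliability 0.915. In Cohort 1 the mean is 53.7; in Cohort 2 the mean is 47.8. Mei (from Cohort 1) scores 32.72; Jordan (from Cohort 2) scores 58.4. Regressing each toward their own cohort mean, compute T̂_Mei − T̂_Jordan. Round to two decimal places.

T̂_Mei = 0.915(32.72) + 0.085(53.7) = 34.5033
T̂_Jordan = 0.915(58.4) + 0.085(47.8) = 57.4990
Difference = 34.5033 − 57.4990 = -22.9957

-23.00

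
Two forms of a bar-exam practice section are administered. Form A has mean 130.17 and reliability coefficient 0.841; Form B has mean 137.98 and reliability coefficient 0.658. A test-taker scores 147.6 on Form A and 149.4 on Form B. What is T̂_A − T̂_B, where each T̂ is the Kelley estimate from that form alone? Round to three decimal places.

T̂_A = 0.841(147.6) + 0.159(130.17) = 144.82863
T̂_B = 0.658(149.4) + 0.342(137.98) = 145.49436
T̂_A − T̂_B = -0.66573

-0.666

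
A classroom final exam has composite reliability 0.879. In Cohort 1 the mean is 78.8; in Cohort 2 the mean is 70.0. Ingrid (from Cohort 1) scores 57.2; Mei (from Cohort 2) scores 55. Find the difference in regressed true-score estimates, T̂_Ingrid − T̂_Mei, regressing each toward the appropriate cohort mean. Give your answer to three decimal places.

T̂_Ingrid = 0.879(57.2) + 0.121(78.8) = 59.81360
T̂_Mei = 0.879(55) + 0.121(70.0) = 56.81500
Difference = 59.81360 − 56.81500 = 2.99860

2.999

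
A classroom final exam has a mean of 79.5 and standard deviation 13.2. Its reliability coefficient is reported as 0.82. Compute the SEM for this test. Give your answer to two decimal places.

5.60

SEM = SD · √(1 − ρ) = 13.2 × √0.18 = 13.2 × 0.4243 = 5.600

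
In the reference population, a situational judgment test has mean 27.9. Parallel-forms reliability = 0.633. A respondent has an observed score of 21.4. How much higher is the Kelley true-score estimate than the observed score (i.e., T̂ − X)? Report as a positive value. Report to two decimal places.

2.39

T̂ = 0.633(21.4) + 0.367(27.9) = 13.5462 + 10.2393 = 23.7855 → 23.785
T̂ − X = 23.785 − 21.4 = 2.386 → 2.39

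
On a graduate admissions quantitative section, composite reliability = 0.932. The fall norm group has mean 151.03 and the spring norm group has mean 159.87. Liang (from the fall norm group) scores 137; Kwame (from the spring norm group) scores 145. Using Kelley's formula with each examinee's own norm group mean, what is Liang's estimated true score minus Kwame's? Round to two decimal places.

T̂_Liang = 0.932(137) + 0.068(151.03) = 137.9540
T̂_Kwame = 0.932(145) + 0.068(159.87) = 146.0112
Difference = 137.9540 − 146.0112 = -8.0571

-8.06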